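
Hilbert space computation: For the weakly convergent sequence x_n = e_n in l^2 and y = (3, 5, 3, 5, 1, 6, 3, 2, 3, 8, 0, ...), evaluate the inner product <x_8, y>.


x_8 = e_8 is the standard basis vector with 1 in position 8.
<x_8, y> = y_8 = 2
As n -> infinity, <x_n, y> -> 0, confirming weak convergence of (x_n) to 0.

2


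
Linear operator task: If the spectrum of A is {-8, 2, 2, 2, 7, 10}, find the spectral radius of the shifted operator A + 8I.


Spectrum of A + 8I = {0, 10, 10, 10, 15, 18}
Spectral radius = max |lambda| over the shifted spectrum
= max(0, 10, 10, 10, 15, 18) = 18

18


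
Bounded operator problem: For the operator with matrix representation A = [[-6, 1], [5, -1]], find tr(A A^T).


trace(A * A^T) = sum of squares of all entries
= (-6)^2 + 1^2 + 5^2 + (-1)^2
= 36 + 1 + 25 + 1
= 63

63


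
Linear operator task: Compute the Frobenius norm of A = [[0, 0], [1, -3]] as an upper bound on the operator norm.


||A||_F^2 = sum a_ij^2
= 0^2 + 0^2 + 1^2 + (-3)^2
= 0 + 0 + 1 + 9 = 10
||A||_F = sqrt(10) = 3.1623

3.1623


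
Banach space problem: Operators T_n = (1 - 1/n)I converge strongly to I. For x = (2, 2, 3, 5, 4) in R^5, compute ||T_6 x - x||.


T_6 x - x = (1 - 1/6)x - x = -x/6
||x|| = sqrt(58) = 7.6158
||T_6 x - x|| = ||x||/6 = 7.6158/6 = 1.2693

1.2693


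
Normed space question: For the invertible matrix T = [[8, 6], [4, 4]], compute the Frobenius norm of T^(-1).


det(T) = 8*4 - 6*4 = 8
T^(-1) = (1/8) * [[4, -6], [-4, 8]] = [[0.5000, -0.7500], [-0.5000, 1.0000]]
||T^(-1)||_F^2 = 0.5000^2 + (-0.7500)^2 + (-0.5000)^2 + 1.0000^2 = 2.0625
||T^(-1)||_F = sqrt(2.0625) = 1.4361

1.4361


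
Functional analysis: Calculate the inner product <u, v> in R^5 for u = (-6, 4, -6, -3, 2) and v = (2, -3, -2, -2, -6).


Computing the standard inner product <u, v> = sum u_i * v_i
= -6*2 + 4*-3 + -6*-2 + -3*-2 + 2*-6
= -12 + -12 + 12 + 6 + -12
= -18

-18


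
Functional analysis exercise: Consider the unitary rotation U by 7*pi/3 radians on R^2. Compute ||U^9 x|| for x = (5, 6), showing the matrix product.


U is a rotation by theta = 7*pi/3
U^9 = rotation by 9*theta = 63*pi/3 = 3*pi/3 (mod 2*pi)
cos(3*pi/3) = -1.0000, sin(3*pi/3) = 0.0000
U^9 x = (-1.0000 * 5 - 0.0000 * 6, 0.0000 * 5 + -1.0000 * 6)
= (-5.0000, -6.0000)
||U^9 x|| = sqrt((-5.0000)^2 + (-6.0000)^2) = sqrt(61.0000) = 7.8102

7.8102


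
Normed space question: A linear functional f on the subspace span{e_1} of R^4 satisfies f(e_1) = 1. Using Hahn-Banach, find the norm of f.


The norm of f is given by ||f|| = sup_{||x||=1} |f(x)|.
On span{e_1}, ||e_1|| = 1, so ||f|| = |f(e_1)| / ||e_1||
= |1| / 1 = 1.0000

1.0000


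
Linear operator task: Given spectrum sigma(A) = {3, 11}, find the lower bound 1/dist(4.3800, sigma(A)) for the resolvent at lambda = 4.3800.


dist(4.3800, {3, 11}) = min(|4.3800 - 3|, |4.3800 - 11|)
= min(1.3800, 6.6200) = 1.3800
Resolvent bound = 1/1.3800 = 0.7246

0.7246


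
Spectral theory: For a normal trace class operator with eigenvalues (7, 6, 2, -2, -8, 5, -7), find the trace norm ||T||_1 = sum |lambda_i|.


For a normal operator, singular values equal |eigenvalues|.
Trace norm = sum |lambda_i| = 7 + 6 + 2 + 2 + 8 + 5 + 7
= 37

37


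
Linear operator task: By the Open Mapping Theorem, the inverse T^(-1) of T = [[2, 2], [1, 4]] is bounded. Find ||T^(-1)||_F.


det(T) = 2*4 - 2*1 = 6
T^(-1) = (1/6) * [[4, -2], [-1, 2]] = [[0.6667, -0.3333], [-0.1667, 0.3333]]
||T^(-1)||_F^2 = 0.6667^2 + (-0.3333)^2 + (-0.1667)^2 + 0.3333^2 = 0.6944
||T^(-1)||_F = sqrt(0.6944) = 0.8333

0.8333


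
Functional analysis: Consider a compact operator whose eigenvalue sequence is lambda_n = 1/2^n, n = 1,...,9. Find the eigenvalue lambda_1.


The eigenvalue formula gives lambda_1 = 1/2^1
= 1/2
= 0.5000

0.5000


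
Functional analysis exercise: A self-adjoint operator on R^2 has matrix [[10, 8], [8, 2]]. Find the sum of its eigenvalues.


For a self-adjoint (symmetric) matrix, the eigenvalues are real.
The sum of eigenvalues equals the trace of the matrix.
trace = 10 + 2 = 12

12


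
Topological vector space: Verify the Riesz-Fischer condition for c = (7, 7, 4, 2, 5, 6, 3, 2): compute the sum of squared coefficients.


sum |c_n|^2 = 7^2 + 7^2 + 4^2 + 2^2 + 5^2 + 6^2 + 3^2 + 2^2
= 49 + 49 + 16 + 4 + 25 + 36 + 9 + 4
= 192

192


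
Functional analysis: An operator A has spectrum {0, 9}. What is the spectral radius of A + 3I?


Spectrum of A + 3I = {3, 12}
Spectral radius = max |lambda| over the shifted spectrum
= max(3, 12) = 12

12


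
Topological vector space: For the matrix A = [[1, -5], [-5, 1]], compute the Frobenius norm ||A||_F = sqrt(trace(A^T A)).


||A||_F^2 = sum a_ij^2
= 1^2 + (-5)^2 + (-5)^2 + 1^2
= 1 + 25 + 25 + 1 = 52
||A||_F = sqrt(52) = 7.2111

7.2111


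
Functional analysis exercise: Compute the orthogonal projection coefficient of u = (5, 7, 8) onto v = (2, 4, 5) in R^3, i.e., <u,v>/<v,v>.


Computing <u,v> = 5*2 + 7*4 + 8*5 = 78
Computing <v,v> = 2^2 + 4^2 + 5^2 = 45
Projection coefficient = 78/45 = 1.7333

1.7333


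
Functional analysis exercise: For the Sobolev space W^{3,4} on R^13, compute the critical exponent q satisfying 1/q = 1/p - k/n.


Using the Sobolev embedding formula: 1/q = 1/p - k/n
1/q = 1/4 - 3/13 = 1/52
q = 1/(1/52) = 52

52.0000


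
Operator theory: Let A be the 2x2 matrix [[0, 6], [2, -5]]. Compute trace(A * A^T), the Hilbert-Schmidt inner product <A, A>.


trace(A * A^T) = sum of squares of all entries
= 0^2 + 6^2 + 2^2 + (-5)^2
= 0 + 36 + 4 + 25
= 65

65


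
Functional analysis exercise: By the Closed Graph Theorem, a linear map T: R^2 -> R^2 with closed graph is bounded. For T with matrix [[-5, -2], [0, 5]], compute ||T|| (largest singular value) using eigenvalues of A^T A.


A^T A = [[25, 10], [10, 29]]
trace(A^T A) = 54, det(A^T A) = 625
discriminant = 54^2 - 4*625 = 416
Largest eigenvalue of A^T A = (trace + sqrt(disc))/2 = 37.1980
||T|| = sqrt(37.1980) = 6.0990

6.0990


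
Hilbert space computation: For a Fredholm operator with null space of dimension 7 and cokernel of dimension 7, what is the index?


The Fredholm index is defined as ind(T) = dim(ker T) - dim(coker T)
= 7 - 7
= 0

0


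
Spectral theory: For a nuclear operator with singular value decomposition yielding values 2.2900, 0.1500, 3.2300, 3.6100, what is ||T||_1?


The nuclear norm is the sum of all singular values.
||T||_1 = 2.2900 + 0.1500 + 3.2300 + 3.6100
= 9.2800

9.2800


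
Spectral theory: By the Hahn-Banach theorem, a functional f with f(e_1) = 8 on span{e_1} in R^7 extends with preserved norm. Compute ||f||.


The norm of f is given by ||f|| = sup_{||x||=1} |f(x)|.
On span{e_1}, ||e_1|| = 1, so ||f|| = |f(e_1)| / ||e_1||
= |8| / 1 = 8.0000

8.0000


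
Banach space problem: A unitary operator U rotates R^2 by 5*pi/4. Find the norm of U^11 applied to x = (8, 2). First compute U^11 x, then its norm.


U is a rotation by theta = 5*pi/4
U^11 = rotation by 11*theta = 55*pi/4 = 7*pi/4 (mod 2*pi)
cos(7*pi/4) = 0.7071, sin(7*pi/4) = -0.7071
U^11 x = (0.7071 * 8 - -0.7071 * 2, -0.7071 * 8 + 0.7071 * 2)
= (7.0711, -4.2426)
||U^11 x|| = sqrt(7.0711^2 + (-4.2426)^2) = sqrt(68.0000) = 8.2462

8.2462


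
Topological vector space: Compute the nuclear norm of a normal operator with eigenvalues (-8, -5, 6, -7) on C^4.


For a normal operator, singular values equal |eigenvalues|.
Trace norm = sum |lambda_i| = 8 + 5 + 6 + 7
= 26

26


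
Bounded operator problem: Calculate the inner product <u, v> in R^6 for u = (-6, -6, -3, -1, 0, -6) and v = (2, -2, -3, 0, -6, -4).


Computing the standard inner product <u, v> = sum u_i * v_i
= -6*2 + -6*-2 + -3*-3 + -1*0 + 0*-6 + -6*-4
= -12 + 12 + 9 + 0 + 0 + 24
= 33

33


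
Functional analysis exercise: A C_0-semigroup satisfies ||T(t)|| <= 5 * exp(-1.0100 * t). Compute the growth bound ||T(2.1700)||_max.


||T(2.1700)|| <= 5 * exp(-1.0100 * 2.1700)
= 5 * exp(-2.1917)
= 5 * 0.1117
= 0.5586

0.5586


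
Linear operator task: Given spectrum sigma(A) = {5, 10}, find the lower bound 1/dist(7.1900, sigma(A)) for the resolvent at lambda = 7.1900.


dist(7.1900, {5, 10}) = min(|7.1900 - 5|, |7.1900 - 10|)
= min(2.1900, 2.8100) = 2.1900
Resolvent bound = 1/2.1900 = 0.4566

0.4566


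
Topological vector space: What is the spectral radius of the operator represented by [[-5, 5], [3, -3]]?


For a 2x2 matrix, eigenvalues satisfy lambda^2 - (trace)*lambda + det = 0
trace = -5 + -3 = -8
det = -5*-3 - 5*3 = 0
discriminant = (-8)^2 - 4*(0) = 64
spectral radius = max |eigenvalue| = 8.0000

8.0000


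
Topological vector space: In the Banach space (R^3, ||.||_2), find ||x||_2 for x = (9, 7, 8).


The l^2 norm = (sum |x_i|^2)^(1/2)
Sum of 2th powers = 81 + 49 + 64 = 194
||x||_2 = (194)^(1/2) = 13.9284

13.9284


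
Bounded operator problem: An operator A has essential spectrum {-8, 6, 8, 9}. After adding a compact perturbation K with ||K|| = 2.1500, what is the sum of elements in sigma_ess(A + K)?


By Weyl's theorem, the essential spectrum is invariant under compact perturbations.
sigma_ess(A + K) = sigma_ess(A) = {-8, 6, 8, 9}
Sum = -8 + 6 + 8 + 9 = 15

15


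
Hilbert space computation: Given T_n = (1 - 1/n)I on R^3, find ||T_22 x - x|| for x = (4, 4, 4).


T_22 x - x = (1 - 1/22)x - x = -x/22
||x|| = sqrt(48) = 6.9282
||T_22 x - x|| = ||x||/22 = 6.9282/22 = 0.3149

0.3149


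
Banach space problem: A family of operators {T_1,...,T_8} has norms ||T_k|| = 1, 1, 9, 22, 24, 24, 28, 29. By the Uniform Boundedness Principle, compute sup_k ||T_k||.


By the Uniform Boundedness Principle, the supremum of norms is finite.
sup_k ||T_k|| = max(1, 1, 9, 22, 24, 24, 28, 29) = 29

29


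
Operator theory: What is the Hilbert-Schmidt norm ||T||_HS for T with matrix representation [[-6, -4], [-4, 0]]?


The Hilbert-Schmidt norm is sqrt(sum of squares of all entries).
Sum of squares = (-6)^2 + (-4)^2 + (-4)^2 + 0^2
= 36 + 16 + 16 + 0 = 68
||T||_HS = sqrt(68) = 8.2462

8.2462


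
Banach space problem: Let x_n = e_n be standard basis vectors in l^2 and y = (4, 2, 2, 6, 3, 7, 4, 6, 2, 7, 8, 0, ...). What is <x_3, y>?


x_3 = e_3 is the standard basis vector with 1 in position 3.
<x_3, y> = y_3 = 2
As n -> infinity, <x_n, y> -> 0, confirming weak convergence of (x_n) to 0.

2


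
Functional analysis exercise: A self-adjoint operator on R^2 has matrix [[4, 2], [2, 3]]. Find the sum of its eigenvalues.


For a self-adjoint (symmetric) matrix, the eigenvalues are real.
The sum of eigenvalues equals the trace of the matrix.
trace = 4 + 3 = 7

7


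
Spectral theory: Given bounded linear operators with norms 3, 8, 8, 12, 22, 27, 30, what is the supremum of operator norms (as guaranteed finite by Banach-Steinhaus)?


By the Uniform Boundedness Principle, the supremum of norms is finite.
sup_k ||T_k|| = max(3, 8, 8, 12, 22, 27, 30) = 30

30


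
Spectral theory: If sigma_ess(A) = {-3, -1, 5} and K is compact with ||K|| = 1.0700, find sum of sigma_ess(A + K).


By Weyl's theorem, the essential spectrum is invariant under compact perturbations.
sigma_ess(A + K) = sigma_ess(A) = {-3, -1, 5}
Sum = -3 + -1 + 5 = 1

1


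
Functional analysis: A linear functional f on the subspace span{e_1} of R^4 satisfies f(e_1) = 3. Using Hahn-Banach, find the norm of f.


The norm of f is given by ||f|| = sup_{||x||=1} |f(x)|.
On span{e_1}, ||e_1|| = 1, so ||f|| = |f(e_1)| / ||e_1||
= |3| / 1 = 3.0000

3.0000


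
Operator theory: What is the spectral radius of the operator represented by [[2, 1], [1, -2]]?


For a 2x2 matrix, eigenvalues satisfy lambda^2 - (trace)*lambda + det = 0
trace = 2 + -2 = 0
det = 2*-2 - 1*1 = -5
discriminant = 0^2 - 4*(-5) = 20
spectral radius = max |eigenvalue| = 2.2361

2.2361


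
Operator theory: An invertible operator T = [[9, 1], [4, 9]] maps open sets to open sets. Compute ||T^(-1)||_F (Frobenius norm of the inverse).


det(T) = 9*9 - 1*4 = 77
T^(-1) = (1/77) * [[9, -1], [-4, 9]] = [[0.1169, -0.0130], [-0.0519, 0.1169]]
||T^(-1)||_F^2 = 0.1169^2 + (-0.0130)^2 + (-0.0519)^2 + 0.1169^2 = 0.0302
||T^(-1)||_F = sqrt(0.0302) = 0.1738

0.1738


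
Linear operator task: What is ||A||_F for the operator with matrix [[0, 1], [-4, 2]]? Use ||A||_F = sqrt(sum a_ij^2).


||A||_F^2 = sum a_ij^2
= 0^2 + 1^2 + (-4)^2 + 2^2
= 0 + 1 + 16 + 4 = 21
||A||_F = sqrt(21) = 4.5826

4.5826


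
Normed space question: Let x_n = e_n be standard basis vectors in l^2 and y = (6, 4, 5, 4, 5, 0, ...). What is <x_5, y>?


x_5 = e_5 is the standard basis vector with 1 in position 5.
<x_5, y> = y_5 = 5
As n -> infinity, <x_n, y> -> 0, confirming weak convergence of (x_n) to 0.

5


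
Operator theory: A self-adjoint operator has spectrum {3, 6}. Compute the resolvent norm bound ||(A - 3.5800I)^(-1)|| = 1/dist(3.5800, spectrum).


dist(3.5800, {3, 6}) = min(|3.5800 - 3|, |3.5800 - 6|)
= min(0.5800, 2.4200) = 0.5800
Resolvent bound = 1/0.5800 = 1.7241

1.7241


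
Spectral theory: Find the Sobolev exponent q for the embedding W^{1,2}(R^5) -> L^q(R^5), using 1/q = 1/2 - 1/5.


Using the Sobolev embedding formula: 1/q = 1/p - k/n
1/q = 1/2 - 1/5 = 3/10
q = 1/(3/10) = 10/3 = 3.3333

3.3333


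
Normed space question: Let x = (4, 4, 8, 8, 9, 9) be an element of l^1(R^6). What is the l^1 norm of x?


The l^1 norm equals the sum of absolute values of all components.
||x||_1 = 4 + 4 + 8 + 8 + 9 + 9
= 42

42.0000


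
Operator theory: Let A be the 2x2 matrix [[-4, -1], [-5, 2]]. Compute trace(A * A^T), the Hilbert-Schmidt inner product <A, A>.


trace(A * A^T) = sum of squares of all entries
= (-4)^2 + (-1)^2 + (-5)^2 + 2^2
= 16 + 1 + 25 + 4
= 46

46


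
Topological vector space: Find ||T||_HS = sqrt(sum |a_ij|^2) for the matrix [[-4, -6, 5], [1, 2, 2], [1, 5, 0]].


The Hilbert-Schmidt norm is sqrt(sum of squares of all entries).
Sum of squares = (-4)^2 + (-6)^2 + 5^2 + 1^2 + 2^2 + 2^2 + 1^2 + 5^2 + 0^2
= 16 + 36 + 25 + 1 + 4 + 4 + 1 + 25 + 0 = 112
||T||_HS = sqrt(112) = 10.5830

10.5830


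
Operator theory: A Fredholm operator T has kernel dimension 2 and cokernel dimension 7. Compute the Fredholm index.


The Fredholm index is defined as ind(T) = dim(ker T) - dim(coker T)
= 2 - 7
= -5

-5


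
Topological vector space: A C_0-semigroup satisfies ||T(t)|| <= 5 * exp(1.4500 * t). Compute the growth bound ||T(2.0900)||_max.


||T(2.0900)|| <= 5 * exp(1.4500 * 2.0900)
= 5 * exp(3.0305)
= 5 * 20.7076
= 103.5379

103.5379


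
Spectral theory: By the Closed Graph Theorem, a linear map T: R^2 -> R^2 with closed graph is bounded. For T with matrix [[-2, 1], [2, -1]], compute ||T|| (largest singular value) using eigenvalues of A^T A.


A^T A = [[8, -4], [-4, 2]]
trace(A^T A) = 10, det(A^T A) = 0
discriminant = 10^2 - 4*0 = 100
Largest eigenvalue of A^T A = (trace + sqrt(disc))/2 = 10.0000
||T|| = sqrt(10.0000) = 3.1623

3.1623


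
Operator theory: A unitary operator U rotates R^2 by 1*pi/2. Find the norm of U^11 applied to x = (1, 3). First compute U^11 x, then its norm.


U is a rotation by theta = 1*pi/2
U^11 = rotation by 11*theta = 11*pi/2 = 3*pi/2 (mod 2*pi)
cos(3*pi/2) = 0.0000, sin(3*pi/2) = -1.0000
U^11 x = (0.0000 * 1 - -1.0000 * 3, -1.0000 * 1 + 0.0000 * 3)
= (3.0000, -1.0000)
||U^11 x|| = sqrt(3.0000^2 + (-1.0000)^2) = sqrt(10.0000) = 3.1623

3.1623


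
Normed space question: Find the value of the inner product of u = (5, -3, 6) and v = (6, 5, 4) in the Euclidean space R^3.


Computing the standard inner product <u, v> = sum u_i * v_i
= 5*6 + -3*5 + 6*4
= 30 + -15 + 24
= 39

39


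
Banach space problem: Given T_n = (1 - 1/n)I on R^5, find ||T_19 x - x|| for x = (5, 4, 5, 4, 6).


T_19 x - x = (1 - 1/19)x - x = -x/19
||x|| = sqrt(118) = 10.8628
||T_19 x - x|| = ||x||/19 = 10.8628/19 = 0.5717

0.5717


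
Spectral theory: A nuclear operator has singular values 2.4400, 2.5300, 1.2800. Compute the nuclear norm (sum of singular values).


The nuclear norm is the sum of all singular values.
||T||_1 = 2.4400 + 2.5300 + 1.2800
= 6.2500

6.2500


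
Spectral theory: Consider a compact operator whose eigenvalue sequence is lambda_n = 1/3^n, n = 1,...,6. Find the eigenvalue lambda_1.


The eigenvalue formula gives lambda_1 = 1/3^1
= 1/3
= 0.3333

0.3333


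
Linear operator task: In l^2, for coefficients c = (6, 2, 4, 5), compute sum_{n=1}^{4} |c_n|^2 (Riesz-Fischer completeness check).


sum |c_n|^2 = 6^2 + 2^2 + 4^2 + 5^2
= 36 + 4 + 16 + 25
= 81

81


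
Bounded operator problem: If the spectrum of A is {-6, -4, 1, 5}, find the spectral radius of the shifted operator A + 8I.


Spectrum of A + 8I = {2, 4, 9, 13}
Spectral radius = max |lambda| over the shifted spectrum
= max(2, 4, 9, 13) = 13

13


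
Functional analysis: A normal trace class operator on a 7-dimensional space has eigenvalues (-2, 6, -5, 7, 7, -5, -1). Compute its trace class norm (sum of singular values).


For a normal operator, singular values equal |eigenvalues|.
Trace norm = sum |lambda_i| = 2 + 6 + 5 + 7 + 7 + 5 + 1
= 33

33


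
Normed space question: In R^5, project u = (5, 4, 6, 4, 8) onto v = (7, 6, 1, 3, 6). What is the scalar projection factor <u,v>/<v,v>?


Computing <u,v> = 5*7 + 4*6 + 6*1 + 4*3 + 8*6 = 125
Computing <v,v> = 7^2 + 6^2 + 1^2 + 3^2 + 6^2 = 131
Projection coefficient = 125/131 = 0.9542

0.9542


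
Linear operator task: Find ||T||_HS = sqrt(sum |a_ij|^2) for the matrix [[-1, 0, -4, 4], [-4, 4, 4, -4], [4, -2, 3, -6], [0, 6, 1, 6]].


The Hilbert-Schmidt norm is sqrt(sum of squares of all entries).
Sum of squares = (-1)^2 + 0^2 + (-4)^2 + 4^2 + (-4)^2 + 4^2 + 4^2 + (-4)^2 + 4^2 + (-2)^2 + 3^2 + (-6)^2 + 0^2 + 6^2 + 1^2 + 6^2
= 1 + 0 + 16 + 16 + 16 + 16 + 16 + 16 + 16 + 4 + 9 + 36 + 0 + 36 + 1 + 36 = 235
||T||_HS = sqrt(235) = 15.3297

15.3297


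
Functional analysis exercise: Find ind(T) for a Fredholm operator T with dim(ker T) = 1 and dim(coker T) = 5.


The Fredholm index is defined as ind(T) = dim(ker T) - dim(coker T)
= 1 - 5
= -4

-4


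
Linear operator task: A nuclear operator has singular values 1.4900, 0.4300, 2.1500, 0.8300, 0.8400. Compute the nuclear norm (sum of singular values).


The nuclear norm is the sum of all singular values.
||T||_1 = 1.4900 + 0.4300 + 2.1500 + 0.8300 + 0.8400
= 5.7400

5.7400


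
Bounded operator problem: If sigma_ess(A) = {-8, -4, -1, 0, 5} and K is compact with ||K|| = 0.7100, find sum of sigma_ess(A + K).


By Weyl's theorem, the essential spectrum is invariant under compact perturbations.
sigma_ess(A + K) = sigma_ess(A) = {-8, -4, -1, 0, 5}
Sum = -8 + -4 + -1 + 0 + 5 = -8

-8


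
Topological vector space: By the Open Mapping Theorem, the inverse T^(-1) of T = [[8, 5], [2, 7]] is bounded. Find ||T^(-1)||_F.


det(T) = 8*7 - 5*2 = 46
T^(-1) = (1/46) * [[7, -5], [-2, 8]] = [[0.1522, -0.1087], [-0.0435, 0.1739]]
||T^(-1)||_F^2 = 0.1522^2 + (-0.1087)^2 + (-0.0435)^2 + 0.1739^2 = 0.0671
||T^(-1)||_F = sqrt(0.0671) = 0.2591

0.2591


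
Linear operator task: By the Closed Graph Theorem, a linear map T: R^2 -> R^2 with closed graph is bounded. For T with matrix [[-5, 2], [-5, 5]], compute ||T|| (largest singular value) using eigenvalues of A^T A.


A^T A = [[50, -35], [-35, 29]]
trace(A^T A) = 79, det(A^T A) = 225
discriminant = 79^2 - 4*225 = 5341
Largest eigenvalue of A^T A = (trace + sqrt(disc))/2 = 76.0411
||T|| = sqrt(76.0411) = 8.7202

8.7202


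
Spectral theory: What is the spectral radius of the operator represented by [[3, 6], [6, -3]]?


For a 2x2 matrix, eigenvalues satisfy lambda^2 - (trace)*lambda + det = 0
trace = 3 + -3 = 0
det = 3*-3 - 6*6 = -45
discriminant = 0^2 - 4*(-45) = 180
spectral radius = max |eigenvalue| = 6.7082

6.7082


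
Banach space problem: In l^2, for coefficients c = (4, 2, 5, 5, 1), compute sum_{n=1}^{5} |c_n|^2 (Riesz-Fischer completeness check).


sum |c_n|^2 = 4^2 + 2^2 + 5^2 + 5^2 + 1^2
= 16 + 4 + 25 + 25 + 1
= 71

71


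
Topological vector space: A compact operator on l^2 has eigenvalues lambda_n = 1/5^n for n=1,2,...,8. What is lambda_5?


The eigenvalue formula gives lambda_5 = 1/5^5
= 1/3125
= 3.2000e-04

3.2000e-04


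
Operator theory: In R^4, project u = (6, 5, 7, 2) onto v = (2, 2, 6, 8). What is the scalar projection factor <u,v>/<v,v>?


Computing <u,v> = 6*2 + 5*2 + 7*6 + 2*8 = 80
Computing <v,v> = 2^2 + 2^2 + 6^2 + 8^2 = 108
Projection coefficient = 80/108 = 0.7407

0.7407


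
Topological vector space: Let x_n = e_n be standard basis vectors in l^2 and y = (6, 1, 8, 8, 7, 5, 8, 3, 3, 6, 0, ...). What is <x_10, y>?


x_10 = e_10 is the standard basis vector with 1 in position 10.
<x_10, y> = y_10 = 6
As n -> infinity, <x_n, y> -> 0, confirming weak convergence of (x_n) to 0.

6


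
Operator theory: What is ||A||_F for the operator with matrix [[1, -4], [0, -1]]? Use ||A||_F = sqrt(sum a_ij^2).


||A||_F^2 = sum a_ij^2
= 1^2 + (-4)^2 + 0^2 + (-1)^2
= 1 + 16 + 0 + 1 = 18
||A||_F = sqrt(18) = 4.2426

4.2426


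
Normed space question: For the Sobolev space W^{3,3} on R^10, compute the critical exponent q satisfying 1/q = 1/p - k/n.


Using the Sobolev embedding formula: 1/q = 1/p - k/n
1/q = 1/3 - 3/10 = 1/30
q = 1/(1/30) = 30

30.0000


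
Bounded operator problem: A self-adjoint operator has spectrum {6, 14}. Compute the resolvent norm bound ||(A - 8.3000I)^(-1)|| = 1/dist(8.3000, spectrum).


dist(8.3000, {6, 14}) = min(|8.3000 - 6|, |8.3000 - 14|)
= min(2.3000, 5.7000) = 2.3000
Resolvent bound = 1/2.3000 = 0.4348

0.4348


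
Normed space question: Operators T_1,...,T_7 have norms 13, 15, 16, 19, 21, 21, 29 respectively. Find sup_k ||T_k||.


By the Uniform Boundedness Principle, the supremum of norms is finite.
sup_k ||T_k|| = max(13, 15, 16, 19, 21, 21, 29) = 29

29


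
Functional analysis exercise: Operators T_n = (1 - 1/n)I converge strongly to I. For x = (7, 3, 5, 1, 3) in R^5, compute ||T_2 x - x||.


T_2 x - x = (1 - 1/2)x - x = -x/2
||x|| = sqrt(93) = 9.6437
||T_2 x - x|| = ||x||/2 = 9.6437/2 = 4.8218

4.8218


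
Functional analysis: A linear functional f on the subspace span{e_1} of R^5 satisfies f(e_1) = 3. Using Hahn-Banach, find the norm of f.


The norm of f is given by ||f|| = sup_{||x||=1} |f(x)|.
On span{e_1}, ||e_1|| = 1, so ||f|| = |f(e_1)| / ||e_1||
= |3| / 1 = 3.0000

3.0000


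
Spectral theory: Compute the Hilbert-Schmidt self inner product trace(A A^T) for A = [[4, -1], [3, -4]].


trace(A * A^T) = sum of squares of all entries
= 4^2 + (-1)^2 + 3^2 + (-4)^2
= 16 + 1 + 9 + 16
= 42

42


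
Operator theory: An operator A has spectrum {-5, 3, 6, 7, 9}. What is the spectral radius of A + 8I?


Spectrum of A + 8I = {3, 11, 14, 15, 17}
Spectral radius = max |lambda| over the shifted spectrum
= max(3, 11, 14, 15, 17) = 17

17


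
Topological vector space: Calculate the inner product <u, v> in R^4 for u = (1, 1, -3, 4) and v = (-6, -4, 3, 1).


Computing the standard inner product <u, v> = sum u_i * v_i
= 1*-6 + 1*-4 + -3*3 + 4*1
= -6 + -4 + -9 + 4
= -15

-15


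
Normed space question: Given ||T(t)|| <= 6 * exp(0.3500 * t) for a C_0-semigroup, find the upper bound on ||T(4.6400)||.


||T(4.6400)|| <= 6 * exp(0.3500 * 4.6400)
= 6 * exp(1.6240)
= 6 * 5.0733
= 30.4401

30.4401


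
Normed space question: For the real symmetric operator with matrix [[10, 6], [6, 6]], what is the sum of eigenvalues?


For a self-adjoint (symmetric) matrix, the eigenvalues are real.
The sum of eigenvalues equals the trace of the matrix.
trace = 10 + 6 = 16

16


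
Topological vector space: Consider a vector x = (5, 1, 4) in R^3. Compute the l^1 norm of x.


The l^1 norm equals the sum of absolute values of all components.
||x||_1 = 5 + 1 + 4
= 10

10.0000


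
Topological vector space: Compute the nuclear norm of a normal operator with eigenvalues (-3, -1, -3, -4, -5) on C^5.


For a normal operator, singular values equal |eigenvalues|.
Trace norm = sum |lambda_i| = 3 + 1 + 3 + 4 + 5
= 16

16


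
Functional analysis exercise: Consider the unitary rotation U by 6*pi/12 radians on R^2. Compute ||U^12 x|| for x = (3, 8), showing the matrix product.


U is a rotation by theta = 6*pi/12
U^12 = rotation by 12*theta = 72*pi/12 = 0*pi/12 (mod 2*pi)
cos(0*pi/12) = 1.0000, sin(0*pi/12) = 0.0000
U^12 x = (1.0000 * 3 - 0.0000 * 8, 0.0000 * 3 + 1.0000 * 8)
= (3.0000, 8.0000)
||U^12 x|| = sqrt(3.0000^2 + 8.0000^2) = sqrt(73.0000) = 8.5440

8.5440


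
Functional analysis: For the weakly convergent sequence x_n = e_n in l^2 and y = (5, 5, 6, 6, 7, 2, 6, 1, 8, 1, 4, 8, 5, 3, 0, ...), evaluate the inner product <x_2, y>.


x_2 = e_2 is the standard basis vector with 1 in position 2.
<x_2, y> = y_2 = 5
As n -> infinity, <x_n, y> -> 0, confirming weak convergence of (x_n) to 0.

5


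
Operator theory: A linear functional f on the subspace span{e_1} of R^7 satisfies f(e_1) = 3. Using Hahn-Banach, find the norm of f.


The norm of f is given by ||f|| = sup_{||x||=1} |f(x)|.
On span{e_1}, ||e_1|| = 1, so ||f|| = |f(e_1)| / ||e_1||
= |3| / 1 = 3.0000

3.0000


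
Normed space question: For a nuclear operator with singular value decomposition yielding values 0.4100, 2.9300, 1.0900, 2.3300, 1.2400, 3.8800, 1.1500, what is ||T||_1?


The nuclear norm is the sum of all singular values.
||T||_1 = 0.4100 + 2.9300 + 1.0900 + 2.3300 + 1.2400 + 3.8800 + 1.1500
= 13.0300

13.0300


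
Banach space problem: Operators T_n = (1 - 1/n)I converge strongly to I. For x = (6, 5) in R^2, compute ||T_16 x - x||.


T_16 x - x = (1 - 1/16)x - x = -x/16
||x|| = sqrt(61) = 7.8102
||T_16 x - x|| = ||x||/16 = 7.8102/16 = 0.4881

0.4881


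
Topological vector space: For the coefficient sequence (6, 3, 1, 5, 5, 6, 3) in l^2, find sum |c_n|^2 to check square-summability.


sum |c_n|^2 = 6^2 + 3^2 + 1^2 + 5^2 + 5^2 + 6^2 + 3^2
= 36 + 9 + 1 + 25 + 25 + 36 + 9
= 141

141


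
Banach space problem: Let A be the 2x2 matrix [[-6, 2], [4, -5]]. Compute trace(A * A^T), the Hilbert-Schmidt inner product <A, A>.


trace(A * A^T) = sum of squares of all entries
= (-6)^2 + 2^2 + 4^2 + (-5)^2
= 36 + 4 + 16 + 25
= 81

81


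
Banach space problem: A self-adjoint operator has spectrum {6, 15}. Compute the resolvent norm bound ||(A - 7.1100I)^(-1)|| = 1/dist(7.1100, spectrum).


dist(7.1100, {6, 15}) = min(|7.1100 - 6|, |7.1100 - 15|)
= min(1.1100, 7.8900) = 1.1100
Resolvent bound = 1/1.1100 = 0.9009

0.9009


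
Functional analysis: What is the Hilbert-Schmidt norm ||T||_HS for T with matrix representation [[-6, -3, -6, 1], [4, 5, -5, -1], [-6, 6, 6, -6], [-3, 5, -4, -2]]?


The Hilbert-Schmidt norm is sqrt(sum of squares of all entries).
Sum of squares = (-6)^2 + (-3)^2 + (-6)^2 + 1^2 + 4^2 + 5^2 + (-5)^2 + (-1)^2 + (-6)^2 + 6^2 + 6^2 + (-6)^2 + (-3)^2 + 5^2 + (-4)^2 + (-2)^2
= 36 + 9 + 36 + 1 + 16 + 25 + 25 + 1 + 36 + 36 + 36 + 36 + 9 + 25 + 16 + 4 = 347
||T||_HS = sqrt(347) = 18.6279

18.6279


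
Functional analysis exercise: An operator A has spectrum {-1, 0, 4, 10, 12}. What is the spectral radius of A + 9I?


Spectrum of A + 9I = {8, 9, 13, 19, 21}
Spectral radius = max |lambda| over the shifted spectrum
= max(8, 9, 13, 19, 21) = 21

21


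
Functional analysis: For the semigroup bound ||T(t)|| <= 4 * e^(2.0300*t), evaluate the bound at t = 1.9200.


||T(1.9200)|| <= 4 * exp(2.0300 * 1.9200)
= 4 * exp(3.8976)
= 4 * 49.2840
= 197.1361

197.1361


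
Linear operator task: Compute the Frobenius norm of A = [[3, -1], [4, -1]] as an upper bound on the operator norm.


||A||_F^2 = sum a_ij^2
= 3^2 + (-1)^2 + 4^2 + (-1)^2
= 9 + 1 + 16 + 1 = 27
||A||_F = sqrt(27) = 5.1962

5.1962


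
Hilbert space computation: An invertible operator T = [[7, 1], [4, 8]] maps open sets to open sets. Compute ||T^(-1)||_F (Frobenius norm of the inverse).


det(T) = 7*8 - 1*4 = 52
T^(-1) = (1/52) * [[8, -1], [-4, 7]] = [[0.1538, -0.0192], [-0.0769, 0.1346]]
||T^(-1)||_F^2 = 0.1538^2 + (-0.0192)^2 + (-0.0769)^2 + 0.1346^2 = 0.0481
||T^(-1)||_F = sqrt(0.0481) = 0.2193

0.2193


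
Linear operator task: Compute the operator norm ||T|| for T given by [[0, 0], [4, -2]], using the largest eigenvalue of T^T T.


A^T A = [[16, -8], [-8, 4]]
trace(A^T A) = 20, det(A^T A) = 0
discriminant = 20^2 - 4*0 = 400
Largest eigenvalue of A^T A = (trace + sqrt(disc))/2 = 20.0000
||T|| = sqrt(20.0000) = 4.4721

4.4721


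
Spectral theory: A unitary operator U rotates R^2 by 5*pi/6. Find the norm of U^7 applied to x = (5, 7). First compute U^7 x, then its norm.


U is a rotation by theta = 5*pi/6
U^7 = rotation by 7*theta = 35*pi/6 = 11*pi/6 (mod 2*pi)
cos(11*pi/6) = 0.8660, sin(11*pi/6) = -0.5000
U^7 x = (0.8660 * 5 - -0.5000 * 7, -0.5000 * 5 + 0.8660 * 7)
= (7.8301, 3.5622)
||U^7 x|| = sqrt(7.8301^2 + 3.5622^2) = sqrt(74.0000) = 8.6023

8.6023


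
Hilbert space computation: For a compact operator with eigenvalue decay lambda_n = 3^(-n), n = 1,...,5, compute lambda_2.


The eigenvalue formula gives lambda_2 = 1/3^2
= 1/9
= 0.1111

0.1111


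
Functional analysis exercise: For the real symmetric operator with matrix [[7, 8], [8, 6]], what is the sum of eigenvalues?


For a self-adjoint (symmetric) matrix, the eigenvalues are real.
The sum of eigenvalues equals the trace of the matrix.
trace = 7 + 6 = 13

13


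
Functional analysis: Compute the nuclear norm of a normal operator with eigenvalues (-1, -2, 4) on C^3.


For a normal operator, singular values equal |eigenvalues|.
Trace norm = sum |lambda_i| = 1 + 2 + 4
= 7

7


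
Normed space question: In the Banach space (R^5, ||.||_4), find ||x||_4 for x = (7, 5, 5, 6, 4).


The l^4 norm = (sum |x_i|^4)^(1/4)
Sum of 4th powers = 2401 + 625 + 625 + 1296 + 256 = 5203
||x||_4 = (5203)^(1/4) = 8.4930

8.4930


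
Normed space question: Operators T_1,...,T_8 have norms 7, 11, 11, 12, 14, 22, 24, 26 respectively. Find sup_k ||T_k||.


By the Uniform Boundedness Principle, the supremum of norms is finite.
sup_k ||T_k|| = max(7, 11, 11, 12, 14, 22, 24, 26) = 26

26


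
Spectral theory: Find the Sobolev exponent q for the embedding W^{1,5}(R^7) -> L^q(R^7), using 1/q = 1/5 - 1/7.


Using the Sobolev embedding formula: 1/q = 1/p - k/n
1/q = 1/5 - 1/7 = 2/35
q = 1/(2/35) = 35/2 = 17.5000

17.5000


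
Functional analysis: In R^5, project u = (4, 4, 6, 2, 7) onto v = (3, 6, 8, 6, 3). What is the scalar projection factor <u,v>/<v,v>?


Computing <u,v> = 4*3 + 4*6 + 6*8 + 2*6 + 7*3 = 117
Computing <v,v> = 3^2 + 6^2 + 8^2 + 6^2 + 3^2 = 154
Projection coefficient = 117/154 = 0.7597

0.7597


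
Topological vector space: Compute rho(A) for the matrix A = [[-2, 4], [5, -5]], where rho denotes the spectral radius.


For a 2x2 matrix, eigenvalues satisfy lambda^2 - (trace)*lambda + det = 0
trace = -2 + -5 = -7
det = -2*-5 - 4*5 = -10
discriminant = (-7)^2 - 4*(-10) = 89
spectral radius = max |eigenvalue| = 8.2170

8.2170


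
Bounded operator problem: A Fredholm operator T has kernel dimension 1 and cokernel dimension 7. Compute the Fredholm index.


The Fredholm index is defined as ind(T) = dim(ker T) - dim(coker T)
= 1 - 7
= -6

-6


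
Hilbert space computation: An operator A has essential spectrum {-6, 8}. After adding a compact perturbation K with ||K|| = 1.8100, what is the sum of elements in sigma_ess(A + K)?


By Weyl's theorem, the essential spectrum is invariant under compact perturbations.
sigma_ess(A + K) = sigma_ess(A) = {-6, 8}
Sum = -6 + 8 = 2

2


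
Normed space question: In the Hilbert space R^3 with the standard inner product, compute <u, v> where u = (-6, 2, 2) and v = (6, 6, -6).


Computing the standard inner product <u, v> = sum u_i * v_i
= -6*6 + 2*6 + 2*-6
= -36 + 12 + -12
= -36

-36


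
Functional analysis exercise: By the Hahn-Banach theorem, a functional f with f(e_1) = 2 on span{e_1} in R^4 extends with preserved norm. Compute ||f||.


The norm of f is given by ||f|| = sup_{||x||=1} |f(x)|.
On span{e_1}, ||e_1|| = 1, so ||f|| = |f(e_1)| / ||e_1||
= |2| / 1 = 2.0000

2.0000


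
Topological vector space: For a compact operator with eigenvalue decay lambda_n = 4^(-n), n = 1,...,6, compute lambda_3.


The eigenvalue formula gives lambda_3 = 1/4^3
= 1/64
= 0.0156

0.0156


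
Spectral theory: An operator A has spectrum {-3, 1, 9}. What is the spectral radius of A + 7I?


Spectrum of A + 7I = {4, 8, 16}
Spectral radius = max |lambda| over the shifted spectrum
= max(4, 8, 16) = 16

16


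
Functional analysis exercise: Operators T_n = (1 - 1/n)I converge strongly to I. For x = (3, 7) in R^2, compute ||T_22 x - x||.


T_22 x - x = (1 - 1/22)x - x = -x/22
||x|| = sqrt(58) = 7.6158
||T_22 x - x|| = ||x||/22 = 7.6158/22 = 0.3462

0.3462


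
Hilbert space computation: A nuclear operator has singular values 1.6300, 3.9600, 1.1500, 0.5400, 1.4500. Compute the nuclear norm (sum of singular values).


The nuclear norm is the sum of all singular values.
||T||_1 = 1.6300 + 3.9600 + 1.1500 + 0.5400 + 1.4500
= 8.7300

8.7300


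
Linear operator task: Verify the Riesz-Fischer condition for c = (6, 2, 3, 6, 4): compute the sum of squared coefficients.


sum |c_n|^2 = 6^2 + 2^2 + 3^2 + 6^2 + 4^2
= 36 + 4 + 9 + 36 + 16
= 101

101


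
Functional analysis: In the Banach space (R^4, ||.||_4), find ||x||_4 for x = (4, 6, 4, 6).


The l^4 norm = (sum |x_i|^4)^(1/4)
Sum of 4th powers = 256 + 1296 + 256 + 1296 = 3104
||x||_4 = (3104)^(1/4) = 7.4642

7.4642


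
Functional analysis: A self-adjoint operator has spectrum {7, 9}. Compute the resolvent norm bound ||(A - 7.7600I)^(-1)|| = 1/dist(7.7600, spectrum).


dist(7.7600, {7, 9}) = min(|7.7600 - 7|, |7.7600 - 9|)
= min(0.7600, 1.2400) = 0.7600
Resolvent bound = 1/0.7600 = 1.3158

1.3158


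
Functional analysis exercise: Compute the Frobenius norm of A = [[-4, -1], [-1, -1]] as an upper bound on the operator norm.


||A||_F^2 = sum a_ij^2
= (-4)^2 + (-1)^2 + (-1)^2 + (-1)^2
= 16 + 1 + 1 + 1 = 19
||A||_F = sqrt(19) = 4.3589

4.3589


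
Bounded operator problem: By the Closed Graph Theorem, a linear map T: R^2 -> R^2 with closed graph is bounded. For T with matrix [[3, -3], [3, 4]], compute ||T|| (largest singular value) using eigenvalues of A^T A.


A^T A = [[18, 3], [3, 25]]
trace(A^T A) = 43, det(A^T A) = 441
discriminant = 43^2 - 4*441 = 85
Largest eigenvalue of A^T A = (trace + sqrt(disc))/2 = 26.1098
||T|| = sqrt(26.1098) = 5.1098

5.1098


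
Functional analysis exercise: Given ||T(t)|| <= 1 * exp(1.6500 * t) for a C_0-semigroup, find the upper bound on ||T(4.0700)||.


||T(4.0700)|| <= 1 * exp(1.6500 * 4.0700)
= 1 * exp(6.7155)
= 1 * 825.0962
= 825.0962

825.0962


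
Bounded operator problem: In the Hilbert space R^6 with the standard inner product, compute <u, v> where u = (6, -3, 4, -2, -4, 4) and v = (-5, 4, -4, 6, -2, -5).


Computing the standard inner product <u, v> = sum u_i * v_i
= 6*-5 + -3*4 + 4*-4 + -2*6 + -4*-2 + 4*-5
= -30 + -12 + -16 + -12 + 8 + -20
= -82

-82


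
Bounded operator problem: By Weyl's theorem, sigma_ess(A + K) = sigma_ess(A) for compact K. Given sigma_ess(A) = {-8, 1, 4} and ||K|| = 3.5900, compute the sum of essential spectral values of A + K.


By Weyl's theorem, the essential spectrum is invariant under compact perturbations.
sigma_ess(A + K) = sigma_ess(A) = {-8, 1, 4}
Sum = -8 + 1 + 4 = -3

-3


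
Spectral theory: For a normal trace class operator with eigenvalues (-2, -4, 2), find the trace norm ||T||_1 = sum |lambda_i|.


For a normal operator, singular values equal |eigenvalues|.
Trace norm = sum |lambda_i| = 2 + 4 + 2
= 8

8


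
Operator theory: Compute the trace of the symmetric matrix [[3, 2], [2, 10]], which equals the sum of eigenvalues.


For a self-adjoint (symmetric) matrix, the eigenvalues are real.
The sum of eigenvalues equals the trace of the matrix.
trace = 3 + 10 = 13

13


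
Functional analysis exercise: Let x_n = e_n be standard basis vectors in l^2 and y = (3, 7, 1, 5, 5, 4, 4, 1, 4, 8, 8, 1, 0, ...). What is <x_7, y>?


x_7 = e_7 is the standard basis vector with 1 in position 7.
<x_7, y> = y_7 = 4
As n -> infinity, <x_n, y> -> 0, confirming weak convergence of (x_n) to 0.

4


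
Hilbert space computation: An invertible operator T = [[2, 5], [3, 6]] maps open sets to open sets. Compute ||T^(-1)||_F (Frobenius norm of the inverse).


det(T) = 2*6 - 5*3 = -3
T^(-1) = (1/-3) * [[6, -5], [-3, 2]] = [[-2.0000, 1.6667], [1.0000, -0.6667]]
||T^(-1)||_F^2 = (-2.0000)^2 + 1.6667^2 + 1.0000^2 + (-0.6667)^2 = 8.2222
||T^(-1)||_F = sqrt(8.2222) = 2.8674

2.8674


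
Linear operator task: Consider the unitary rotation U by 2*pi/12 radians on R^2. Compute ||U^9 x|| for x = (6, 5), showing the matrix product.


U is a rotation by theta = 2*pi/12
U^9 = rotation by 9*theta = 18*pi/12
cos(18*pi/12) = 0.0000, sin(18*pi/12) = -1.0000
U^9 x = (0.0000 * 6 - -1.0000 * 5, -1.0000 * 6 + 0.0000 * 5)
= (5.0000, -6.0000)
||U^9 x|| = sqrt(5.0000^2 + (-6.0000)^2) = sqrt(61.0000) = 7.8102

7.8102


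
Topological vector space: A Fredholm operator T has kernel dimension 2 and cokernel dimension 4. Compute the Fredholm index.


The Fredholm index is defined as ind(T) = dim(ker T) - dim(coker T)
= 2 - 4
= -2

-2


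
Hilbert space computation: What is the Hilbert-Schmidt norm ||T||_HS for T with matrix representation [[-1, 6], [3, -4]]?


The Hilbert-Schmidt norm is sqrt(sum of squares of all entries).
Sum of squares = (-1)^2 + 6^2 + 3^2 + (-4)^2
= 1 + 36 + 9 + 16 = 62
||T||_HS = sqrt(62) = 7.8740

7.8740


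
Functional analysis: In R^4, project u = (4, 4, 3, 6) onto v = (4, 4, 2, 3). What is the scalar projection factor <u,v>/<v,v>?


Computing <u,v> = 4*4 + 4*4 + 3*2 + 6*3 = 56
Computing <v,v> = 4^2 + 4^2 + 2^2 + 3^2 = 45
Projection coefficient = 56/45 = 1.2444

1.2444


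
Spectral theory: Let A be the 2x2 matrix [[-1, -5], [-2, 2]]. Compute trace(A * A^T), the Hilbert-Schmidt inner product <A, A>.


trace(A * A^T) = sum of squares of all entries
= (-1)^2 + (-5)^2 + (-2)^2 + 2^2
= 1 + 25 + 4 + 4
= 34

34


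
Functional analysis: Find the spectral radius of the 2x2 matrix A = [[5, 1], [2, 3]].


For a 2x2 matrix, eigenvalues satisfy lambda^2 - (trace)*lambda + det = 0
trace = 5 + 3 = 8
det = 5*3 - 1*2 = 13
discriminant = 8^2 - 4*(13) = 12
spectral radius = max |eigenvalue| = 5.7321

5.7321


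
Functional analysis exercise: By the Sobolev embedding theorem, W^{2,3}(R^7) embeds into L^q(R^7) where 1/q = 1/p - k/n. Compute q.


Using the Sobolev embedding formula: 1/q = 1/p - k/n
1/q = 1/3 - 2/7 = 1/21
q = 1/(1/21) = 21

21.0000


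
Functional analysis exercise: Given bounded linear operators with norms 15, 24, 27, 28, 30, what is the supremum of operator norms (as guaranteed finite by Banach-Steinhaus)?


By the Uniform Boundedness Principle, the supremum of norms is finite.
sup_k ||T_k|| = max(15, 24, 27, 28, 30) = 30

30


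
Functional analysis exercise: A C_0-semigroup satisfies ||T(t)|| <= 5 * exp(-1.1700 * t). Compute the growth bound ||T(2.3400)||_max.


||T(2.3400)|| <= 5 * exp(-1.1700 * 2.3400)
= 5 * exp(-2.7378)
= 5 * 0.0647
= 0.3236

0.3236


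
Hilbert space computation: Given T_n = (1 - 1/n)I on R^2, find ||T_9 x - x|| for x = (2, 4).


T_9 x - x = (1 - 1/9)x - x = -x/9
||x|| = sqrt(20) = 4.4721
||T_9 x - x|| = ||x||/9 = 4.4721/9 = 0.4969

0.4969


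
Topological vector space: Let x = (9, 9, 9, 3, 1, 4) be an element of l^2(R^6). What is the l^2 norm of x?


The l^2 norm = (sum |x_i|^2)^(1/2)
Sum of 2th powers = 81 + 81 + 81 + 9 + 1 + 16 = 269
||x||_2 = (269)^(1/2) = 16.4012

16.4012


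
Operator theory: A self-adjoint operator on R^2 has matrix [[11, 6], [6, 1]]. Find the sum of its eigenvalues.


For a self-adjoint (symmetric) matrix, the eigenvalues are real.
The sum of eigenvalues equals the trace of the matrix.
trace = 11 + 1 = 12

12
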